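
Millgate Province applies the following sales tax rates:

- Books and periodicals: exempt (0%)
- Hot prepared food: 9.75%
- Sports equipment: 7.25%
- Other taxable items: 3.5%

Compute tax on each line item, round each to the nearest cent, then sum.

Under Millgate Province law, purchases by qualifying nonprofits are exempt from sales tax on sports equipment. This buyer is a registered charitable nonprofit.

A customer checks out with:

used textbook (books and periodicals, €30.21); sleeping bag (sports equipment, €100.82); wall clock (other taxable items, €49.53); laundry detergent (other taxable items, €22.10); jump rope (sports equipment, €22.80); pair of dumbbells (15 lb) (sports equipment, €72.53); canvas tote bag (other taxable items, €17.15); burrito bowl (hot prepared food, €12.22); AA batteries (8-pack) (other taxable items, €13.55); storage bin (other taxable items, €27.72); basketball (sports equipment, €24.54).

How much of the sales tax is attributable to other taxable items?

Wall clock €49.53: other taxable items → 3.5% → €1.73
Laundry detergent €22.10: other taxable items → 3.5% → €0.77
Canvas tote bag €17.15: other taxable items → 3.5% → €0.60
AA batteries (8-pack) €13.55: other taxable items → 3.5% → €0.47
Storage bin €27.72: other taxable items → 3.5% → €0.97
Tax on other taxable items = €1.73 + €0.77 + €0.60 + €0.47 + €0.97 = €4.54

€4.54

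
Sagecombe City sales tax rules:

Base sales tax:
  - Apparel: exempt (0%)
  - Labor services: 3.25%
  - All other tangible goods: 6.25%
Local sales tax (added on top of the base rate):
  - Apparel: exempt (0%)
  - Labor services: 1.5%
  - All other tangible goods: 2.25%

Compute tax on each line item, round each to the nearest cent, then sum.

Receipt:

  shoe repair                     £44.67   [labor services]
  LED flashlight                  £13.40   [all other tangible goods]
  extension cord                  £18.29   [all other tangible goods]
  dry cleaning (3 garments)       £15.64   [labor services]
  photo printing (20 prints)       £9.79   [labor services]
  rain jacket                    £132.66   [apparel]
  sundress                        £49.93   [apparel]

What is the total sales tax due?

£6.02

Shoe repair £44.67: labor services → 3.25% + 1.5% local = 4.75% → £2.12
LED flashlight £13.40: all other tangible goods → 6.25% + 2.25% local = 8.5% → £1.14
Extension cord £18.29: all other tangible goods → 6.25% + 2.25% local = 8.5% → £1.55
Dry cleaning (3 garments) £15.64: labor services → 3.25% + 1.5% local = 4.75% → £0.74
Photo printing (20 prints) £9.79: labor services → 3.25% + 1.5% local = 4.75% → £0.47
Rain jacket £132.66: apparel → 0% + 0% local = 0% → £0.00
Sundress £49.93: apparel → 0% + 0% local = 0% → £0.00
Total tax = £2.12 + £1.14 + £1.55 + £0.74 + £0.47 = £6.02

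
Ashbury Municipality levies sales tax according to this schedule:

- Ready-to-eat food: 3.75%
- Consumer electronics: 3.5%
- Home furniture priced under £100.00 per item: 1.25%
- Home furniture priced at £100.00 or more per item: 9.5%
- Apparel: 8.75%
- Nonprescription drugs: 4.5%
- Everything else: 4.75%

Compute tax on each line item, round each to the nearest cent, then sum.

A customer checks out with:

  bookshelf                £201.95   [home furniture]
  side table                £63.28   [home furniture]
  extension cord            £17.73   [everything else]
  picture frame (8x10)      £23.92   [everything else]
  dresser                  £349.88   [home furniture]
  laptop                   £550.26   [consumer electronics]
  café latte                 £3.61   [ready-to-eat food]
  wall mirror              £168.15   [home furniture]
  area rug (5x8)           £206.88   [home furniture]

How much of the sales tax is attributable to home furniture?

£88.84

Bookshelf £201.95: home furniture, £100.00 or more → 9.5% → £19.19
Side table £63.28: home furniture, under £100.00 → 1.25% → £0.79
Dresser £349.88: home furniture, £100.00 or more → 9.5% → £33.24
Wall mirror £168.15: home furniture, £100.00 or more → 9.5% → £15.97
Area rug (5x8) £206.88: home furniture, £100.00 or more → 9.5% → £19.65
Tax on home furniture = £19.19 + £0.79 + £33.24 + £15.97 + £19.65 = £88.84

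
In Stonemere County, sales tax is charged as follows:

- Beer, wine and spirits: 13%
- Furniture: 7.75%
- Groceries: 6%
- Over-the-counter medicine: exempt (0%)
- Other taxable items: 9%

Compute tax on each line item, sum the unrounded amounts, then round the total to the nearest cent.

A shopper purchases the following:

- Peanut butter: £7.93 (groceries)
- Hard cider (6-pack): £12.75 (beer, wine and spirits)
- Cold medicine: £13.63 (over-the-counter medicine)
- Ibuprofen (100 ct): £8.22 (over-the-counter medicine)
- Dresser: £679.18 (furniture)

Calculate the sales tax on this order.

£54.77

Peanut butter £7.93: groceries → 6% → £0.4758
Hard cider (6-pack) £12.75: beer, wine and spirits → 13% → £1.6575
Cold medicine £13.63: over-the-counter medicine → 0% → £0.00
Ibuprofen (100 ct) £8.22: over-the-counter medicine → 0% → £0.00
Dresser £679.18: furniture → 7.75% → £52.63645
Unrounded tax sum = £54.76975 → £54.77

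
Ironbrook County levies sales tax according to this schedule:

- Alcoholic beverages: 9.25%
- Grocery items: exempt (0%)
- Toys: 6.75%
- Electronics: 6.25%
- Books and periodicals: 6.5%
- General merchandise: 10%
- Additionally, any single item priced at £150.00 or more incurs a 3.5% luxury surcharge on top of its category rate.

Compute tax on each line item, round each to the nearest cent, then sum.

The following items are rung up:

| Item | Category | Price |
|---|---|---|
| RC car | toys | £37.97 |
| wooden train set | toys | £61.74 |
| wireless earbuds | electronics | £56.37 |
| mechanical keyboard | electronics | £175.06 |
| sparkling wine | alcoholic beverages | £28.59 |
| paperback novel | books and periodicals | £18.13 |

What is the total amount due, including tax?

£409.00

RC car £37.97: toys → 6.75% → £2.56
Wooden train set £61.74: toys → 6.75% → £4.17
Wireless earbuds £56.37: electronics → 6.25% → £3.52
Mechanical keyboard £175.06: electronics → 6.25% + 3.5% surcharge = 9.75% → £17.07
Sparkling wine £28.59: alcoholic beverages → 9.25% → £2.64
Paperback novel £18.13: books and periodicals → 6.5% → £1.18
Subtotal = £377.86; tax = £31.14; total due = £409.00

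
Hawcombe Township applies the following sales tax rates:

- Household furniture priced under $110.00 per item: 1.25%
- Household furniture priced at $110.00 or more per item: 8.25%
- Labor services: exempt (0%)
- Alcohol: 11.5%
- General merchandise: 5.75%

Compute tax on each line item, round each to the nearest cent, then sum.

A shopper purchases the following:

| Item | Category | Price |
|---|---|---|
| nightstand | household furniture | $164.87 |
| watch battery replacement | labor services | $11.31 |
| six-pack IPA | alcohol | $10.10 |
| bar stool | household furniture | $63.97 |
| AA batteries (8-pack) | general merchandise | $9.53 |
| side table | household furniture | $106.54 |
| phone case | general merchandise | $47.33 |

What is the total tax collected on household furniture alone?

Nightstand $164.87: household furniture, $110.00 or more → 8.25% → $13.60
Bar stool $63.97: household furniture, under $110.00 → 1.25% → $0.80
Side table $106.54: household furniture, under $110.00 → 1.25% → $1.33
Tax on household furniture = $13.60 + $0.80 + $1.33 = $15.73

$15.73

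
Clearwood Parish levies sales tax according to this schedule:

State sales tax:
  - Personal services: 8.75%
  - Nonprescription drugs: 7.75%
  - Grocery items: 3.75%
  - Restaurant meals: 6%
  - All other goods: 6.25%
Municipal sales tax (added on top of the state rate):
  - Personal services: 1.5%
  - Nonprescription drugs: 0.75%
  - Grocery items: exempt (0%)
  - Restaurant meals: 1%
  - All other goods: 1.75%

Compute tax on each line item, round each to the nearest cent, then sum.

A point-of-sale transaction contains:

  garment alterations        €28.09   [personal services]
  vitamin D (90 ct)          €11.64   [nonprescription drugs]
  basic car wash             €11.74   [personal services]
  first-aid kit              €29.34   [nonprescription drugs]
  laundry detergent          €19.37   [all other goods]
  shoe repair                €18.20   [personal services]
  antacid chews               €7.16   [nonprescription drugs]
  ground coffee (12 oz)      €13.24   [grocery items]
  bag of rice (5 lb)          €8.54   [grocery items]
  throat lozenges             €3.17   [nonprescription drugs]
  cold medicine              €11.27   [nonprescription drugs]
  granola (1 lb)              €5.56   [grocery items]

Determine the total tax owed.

Garment alterations €28.09: personal services → 8.75% + 1.5% municipal = 10.25% → €2.88
Vitamin D (90 ct) €11.64: nonprescription drugs → 7.75% + 0.75% municipal = 8.5% → €0.99
Basic car wash €11.74: personal services → 8.75% + 1.5% municipal = 10.25% → €1.20
First-aid kit €29.34: nonprescription drugs → 7.75% + 0.75% municipal = 8.5% → €2.49
Laundry detergent €19.37: all other goods → 6.25% + 1.75% municipal = 8% → €1.55
Shoe repair €18.20: personal services → 8.75% + 1.5% municipal = 10.25% → €1.87
Antacid chews €7.16: nonprescription drugs → 7.75% + 0.75% municipal = 8.5% → €0.61
Ground coffee (12 oz) €13.24: grocery items → 3.75% + 0% municipal = 3.75% → €0.50
Bag of rice (5 lb) €8.54: grocery items → 3.75% + 0% municipal = 3.75% → €0.32
Throat lozenges €3.17: nonprescription drugs → 7.75% + 0.75% municipal = 8.5% → €0.27
Cold medicine €11.27: nonprescription drugs → 7.75% + 0.75% municipal = 8.5% → €0.96
Granola (1 lb) €5.56: grocery items → 3.75% + 0% municipal = 3.75% → €0.21
Total tax = €2.88 + €0.99 + €1.20 + €2.49 + €1.55 + €1.87 + €0.61 + €0.50 + €0.32 + €0.27 + €0.96 + €0.21 = €13.85

€13.85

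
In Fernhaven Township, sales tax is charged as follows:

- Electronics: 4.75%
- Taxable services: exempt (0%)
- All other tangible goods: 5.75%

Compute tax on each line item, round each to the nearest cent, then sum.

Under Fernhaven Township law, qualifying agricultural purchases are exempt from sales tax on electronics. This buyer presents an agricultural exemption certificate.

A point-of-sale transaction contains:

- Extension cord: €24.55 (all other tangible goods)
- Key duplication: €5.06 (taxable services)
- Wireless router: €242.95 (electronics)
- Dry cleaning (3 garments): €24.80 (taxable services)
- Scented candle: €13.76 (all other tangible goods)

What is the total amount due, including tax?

€313.32

Extension cord €24.55: all other tangible goods → 5.75% → €1.41
Key duplication €5.06: taxable services → 0% → €0.00
Wireless router €242.95: electronics, buyer-exempt → 0% → €0.00
Dry cleaning (3 garments) €24.80: taxable services → 0% → €0.00
Scented candle €13.76: all other tangible goods → 5.75% → €0.79
Subtotal = €311.12; tax = €2.20; total due = €313.32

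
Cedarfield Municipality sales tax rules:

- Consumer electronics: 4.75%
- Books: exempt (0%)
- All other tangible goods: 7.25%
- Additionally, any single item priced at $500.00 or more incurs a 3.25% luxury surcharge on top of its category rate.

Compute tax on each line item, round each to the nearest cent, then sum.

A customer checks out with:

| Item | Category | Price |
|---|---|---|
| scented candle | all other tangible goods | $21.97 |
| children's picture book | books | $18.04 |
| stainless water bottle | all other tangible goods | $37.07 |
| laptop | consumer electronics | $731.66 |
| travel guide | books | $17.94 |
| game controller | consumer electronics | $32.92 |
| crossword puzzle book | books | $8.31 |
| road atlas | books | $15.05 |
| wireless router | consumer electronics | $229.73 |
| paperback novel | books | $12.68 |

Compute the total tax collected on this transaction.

Scented candle $21.97: all other tangible goods → 7.25% → $1.59
Children's picture book $18.04: books → 0% → $0.00
Stainless water bottle $37.07: all other tangible goods → 7.25% → $2.69
Laptop $731.66: consumer electronics → 4.75% + 3.25% surcharge = 8% → $58.53
Travel guide $17.94: books → 0% → $0.00
Game controller $32.92: consumer electronics → 4.75% → $1.56
Crossword puzzle book $8.31: books → 0% → $0.00
Road atlas $15.05: books → 0% → $0.00
Wireless router $229.73: consumer electronics → 4.75% → $10.91
Paperback novel $12.68: books → 0% → $0.00
Total tax = $1.59 + $2.69 + $58.53 + $1.56 + $10.91 = $75.28

$75.28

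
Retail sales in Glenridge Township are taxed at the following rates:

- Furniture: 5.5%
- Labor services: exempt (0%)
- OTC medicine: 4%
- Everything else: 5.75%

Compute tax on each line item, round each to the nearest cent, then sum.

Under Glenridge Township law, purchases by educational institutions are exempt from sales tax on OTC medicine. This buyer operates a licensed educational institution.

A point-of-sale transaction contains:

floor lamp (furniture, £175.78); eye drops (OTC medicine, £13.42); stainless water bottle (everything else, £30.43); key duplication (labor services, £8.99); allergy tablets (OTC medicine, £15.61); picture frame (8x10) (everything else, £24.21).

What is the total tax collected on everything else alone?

Stainless water bottle £30.43: everything else → 5.75% → £1.75
Picture frame (8x10) £24.21: everything else → 5.75% → £1.39
Tax on everything else = £1.75 + £1.39 = £3.14

£3.14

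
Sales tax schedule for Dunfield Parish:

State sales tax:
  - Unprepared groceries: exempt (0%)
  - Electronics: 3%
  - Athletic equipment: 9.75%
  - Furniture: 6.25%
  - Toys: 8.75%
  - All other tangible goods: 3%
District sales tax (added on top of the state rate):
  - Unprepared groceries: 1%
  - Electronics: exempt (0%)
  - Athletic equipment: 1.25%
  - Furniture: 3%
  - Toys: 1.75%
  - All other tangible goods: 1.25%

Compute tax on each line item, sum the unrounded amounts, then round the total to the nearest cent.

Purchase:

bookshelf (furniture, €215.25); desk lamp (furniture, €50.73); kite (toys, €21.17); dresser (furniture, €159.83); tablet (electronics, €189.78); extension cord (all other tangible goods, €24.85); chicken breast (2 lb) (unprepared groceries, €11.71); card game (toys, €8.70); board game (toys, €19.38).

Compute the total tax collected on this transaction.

€51.43

Bookshelf €215.25: furniture → 6.25% + 3% district = 9.25% → €19.910625
Desk lamp €50.73: furniture → 6.25% + 3% district = 9.25% → €4.692525
Kite €21.17: toys → 8.75% + 1.75% district = 10.5% → €2.22285
Dresser €159.83: furniture → 6.25% + 3% district = 9.25% → €14.784275
Tablet €189.78: electronics → 3% + 0% district = 3% → €5.6934
Extension cord €24.85: all other tangible goods → 3% + 1.25% district = 4.25% → €1.056125
Chicken breast (2 lb) €11.71: unprepared groceries → 0% + 1% district = 1% → €0.1171
Card game €8.70: toys → 8.75% + 1.75% district = 10.5% → €0.9135
Board game €19.38: toys → 8.75% + 1.75% district = 10.5% → €2.0349
Unrounded tax sum = €51.4253 → €51.43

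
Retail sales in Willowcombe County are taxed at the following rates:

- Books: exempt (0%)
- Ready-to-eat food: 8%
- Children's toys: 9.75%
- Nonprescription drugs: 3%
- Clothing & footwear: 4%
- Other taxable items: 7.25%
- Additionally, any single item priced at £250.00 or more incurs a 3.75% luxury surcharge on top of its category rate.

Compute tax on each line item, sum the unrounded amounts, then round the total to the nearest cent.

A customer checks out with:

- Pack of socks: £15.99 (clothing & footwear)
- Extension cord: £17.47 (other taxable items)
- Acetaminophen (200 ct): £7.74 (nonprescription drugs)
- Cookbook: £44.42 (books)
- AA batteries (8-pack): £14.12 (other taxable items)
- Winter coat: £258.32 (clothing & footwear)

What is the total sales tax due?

£23.18

Pack of socks £15.99: clothing & footwear → 4% → £0.6396
Extension cord £17.47: other taxable items → 7.25% → £1.266575
Acetaminophen (200 ct) £7.74: nonprescription drugs → 3% → £0.2322
Cookbook £44.42: books → 0% → £0.00
AA batteries (8-pack) £14.12: other taxable items → 7.25% → £1.0237
Winter coat £258.32: clothing & footwear → 4% + 3.75% surcharge = 7.75% → £20.0198
Unrounded tax sum = £23.181875 → £23.18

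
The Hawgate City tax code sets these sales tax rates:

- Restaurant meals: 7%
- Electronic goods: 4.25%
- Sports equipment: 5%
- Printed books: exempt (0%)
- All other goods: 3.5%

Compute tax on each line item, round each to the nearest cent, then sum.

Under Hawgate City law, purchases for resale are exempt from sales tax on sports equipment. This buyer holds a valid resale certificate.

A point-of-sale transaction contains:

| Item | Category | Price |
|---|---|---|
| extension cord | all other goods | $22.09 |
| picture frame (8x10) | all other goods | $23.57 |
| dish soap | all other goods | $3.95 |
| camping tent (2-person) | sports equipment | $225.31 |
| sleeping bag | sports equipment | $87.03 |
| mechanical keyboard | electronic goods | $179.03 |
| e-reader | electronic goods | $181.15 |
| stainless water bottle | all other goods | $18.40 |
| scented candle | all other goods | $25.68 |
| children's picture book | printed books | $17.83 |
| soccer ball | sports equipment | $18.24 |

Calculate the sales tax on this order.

$18.58

Extension cord $22.09: all other goods → 3.5% → $0.77
Picture frame (8x10) $23.57: all other goods → 3.5% → $0.82
Dish soap $3.95: all other goods → 3.5% → $0.14
Camping tent (2-person) $225.31: sports equipment, buyer-exempt → 0% → $0.00
Sleeping bag $87.03: sports equipment, buyer-exempt → 0% → $0.00
Mechanical keyboard $179.03: electronic goods → 4.25% → $7.61
E-reader $181.15: electronic goods → 4.25% → $7.70
Stainless water bottle $18.40: all other goods → 3.5% → $0.64
Scented candle $25.68: all other goods → 3.5% → $0.90
Children's picture book $17.83: printed books → 0% → $0.00
Soccer ball $18.24: sports equipment, buyer-exempt → 0% → $0.00
Total tax = $0.77 + $0.82 + $0.14 + $7.61 + $7.70 + $0.64 + $0.90 = $18.58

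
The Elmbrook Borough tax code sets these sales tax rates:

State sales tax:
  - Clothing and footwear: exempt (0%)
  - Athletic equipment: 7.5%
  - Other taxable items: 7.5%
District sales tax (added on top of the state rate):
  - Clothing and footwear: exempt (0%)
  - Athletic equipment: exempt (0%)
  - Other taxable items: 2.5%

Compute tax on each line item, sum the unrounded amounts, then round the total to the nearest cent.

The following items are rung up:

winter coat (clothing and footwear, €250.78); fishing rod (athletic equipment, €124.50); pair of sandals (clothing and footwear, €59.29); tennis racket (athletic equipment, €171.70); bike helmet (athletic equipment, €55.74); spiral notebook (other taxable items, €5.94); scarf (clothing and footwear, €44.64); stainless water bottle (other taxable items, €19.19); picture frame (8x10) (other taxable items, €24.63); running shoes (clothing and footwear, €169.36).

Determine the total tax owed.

€31.37

Winter coat €250.78: clothing and footwear → 0% + 0% district = 0% → €0.00
Fishing rod €124.50: athletic equipment → 7.5% + 0% district = 7.5% → €9.3375
Pair of sandals €59.29: clothing and footwear → 0% + 0% district = 0% → €0.00
Tennis racket €171.70: athletic equipment → 7.5% + 0% district = 7.5% → €12.8775
Bike helmet €55.74: athletic equipment → 7.5% + 0% district = 7.5% → €4.1805
Spiral notebook €5.94: other taxable items → 7.5% + 2.5% district = 10% → €0.594
Scarf €44.64: clothing and footwear → 0% + 0% district = 0% → €0.00
Stainless water bottle €19.19: other taxable items → 7.5% + 2.5% district = 10% → €1.919
Picture frame (8x10) €24.63: other taxable items → 7.5% + 2.5% district = 10% → €2.463
Running shoes €169.36: clothing and footwear → 0% + 0% district = 0% → €0.00
Unrounded tax sum = €31.3715 → €31.37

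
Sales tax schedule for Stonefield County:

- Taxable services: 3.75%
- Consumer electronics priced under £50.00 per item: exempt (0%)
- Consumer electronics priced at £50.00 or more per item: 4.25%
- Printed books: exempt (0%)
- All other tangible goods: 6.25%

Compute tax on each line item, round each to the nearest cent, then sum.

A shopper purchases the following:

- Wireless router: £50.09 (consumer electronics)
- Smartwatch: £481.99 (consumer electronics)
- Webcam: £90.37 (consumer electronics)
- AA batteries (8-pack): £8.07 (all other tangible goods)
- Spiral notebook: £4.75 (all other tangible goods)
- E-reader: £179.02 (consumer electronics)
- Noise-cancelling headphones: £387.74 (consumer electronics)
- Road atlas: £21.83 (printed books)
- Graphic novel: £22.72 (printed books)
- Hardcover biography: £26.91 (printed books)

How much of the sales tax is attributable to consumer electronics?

Wireless router £50.09: consumer electronics, £50.00 or more → 4.25% → £2.13
Smartwatch £481.99: consumer electronics, £50.00 or more → 4.25% → £20.48
Webcam £90.37: consumer electronics, £50.00 or more → 4.25% → £3.84
E-reader £179.02: consumer electronics, £50.00 or more → 4.25% → £7.61
Noise-cancelling headphones £387.74: consumer electronics, £50.00 or more → 4.25% → £16.48
Tax on consumer electronics = £2.13 + £20.48 + £3.84 + £7.61 + £16.48 = £50.54

£50.54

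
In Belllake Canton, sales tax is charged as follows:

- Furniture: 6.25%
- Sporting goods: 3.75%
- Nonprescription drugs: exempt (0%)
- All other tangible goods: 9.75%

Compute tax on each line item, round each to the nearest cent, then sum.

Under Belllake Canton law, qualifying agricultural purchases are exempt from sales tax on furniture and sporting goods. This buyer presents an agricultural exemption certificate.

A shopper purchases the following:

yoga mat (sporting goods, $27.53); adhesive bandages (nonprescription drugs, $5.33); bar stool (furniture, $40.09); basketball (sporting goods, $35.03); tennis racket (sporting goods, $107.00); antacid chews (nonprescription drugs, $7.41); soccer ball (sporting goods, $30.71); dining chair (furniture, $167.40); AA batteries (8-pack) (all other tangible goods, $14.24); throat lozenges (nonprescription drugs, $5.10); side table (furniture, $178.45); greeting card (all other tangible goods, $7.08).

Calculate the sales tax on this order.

$2.08

Yoga mat $27.53: sporting goods, buyer-exempt → 0% → $0.00
Adhesive bandages $5.33: nonprescription drugs → 0% → $0.00
Bar stool $40.09: furniture, buyer-exempt → 0% → $0.00
Basketball $35.03: sporting goods, buyer-exempt → 0% → $0.00
Tennis racket $107.00: sporting goods, buyer-exempt → 0% → $0.00
Antacid chews $7.41: nonprescription drugs → 0% → $0.00
Soccer ball $30.71: sporting goods, buyer-exempt → 0% → $0.00
Dining chair $167.40: furniture, buyer-exempt → 0% → $0.00
AA batteries (8-pack) $14.24: all other tangible goods → 9.75% → $1.39
Throat lozenges $5.10: nonprescription drugs → 0% → $0.00
Side table $178.45: furniture, buyer-exempt → 0% → $0.00
Greeting card $7.08: all other tangible goods → 9.75% → $0.69
Total tax = $1.39 + $0.69 = $2.08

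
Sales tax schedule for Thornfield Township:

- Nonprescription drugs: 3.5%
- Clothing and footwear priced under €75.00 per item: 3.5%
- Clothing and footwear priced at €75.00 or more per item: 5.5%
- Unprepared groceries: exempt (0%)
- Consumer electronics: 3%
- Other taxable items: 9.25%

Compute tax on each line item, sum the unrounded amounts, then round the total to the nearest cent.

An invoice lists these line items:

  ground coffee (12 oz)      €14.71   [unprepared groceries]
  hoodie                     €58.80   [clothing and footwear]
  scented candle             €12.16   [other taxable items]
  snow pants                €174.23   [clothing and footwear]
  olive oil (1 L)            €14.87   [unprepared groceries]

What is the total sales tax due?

€12.77

Ground coffee (12 oz) €14.71: unprepared groceries → 0% → €0.00
Hoodie €58.80: clothing and footwear, under €75.00 → 3.5% → €2.058
Scented candle €12.16: other taxable items → 9.25% → €1.1248
Snow pants €174.23: clothing and footwear, €75.00 or more → 5.5% → €9.58265
Olive oil (1 L) €14.87: unprepared groceries → 0% → €0.00
Unrounded tax sum = €12.76545 → €12.77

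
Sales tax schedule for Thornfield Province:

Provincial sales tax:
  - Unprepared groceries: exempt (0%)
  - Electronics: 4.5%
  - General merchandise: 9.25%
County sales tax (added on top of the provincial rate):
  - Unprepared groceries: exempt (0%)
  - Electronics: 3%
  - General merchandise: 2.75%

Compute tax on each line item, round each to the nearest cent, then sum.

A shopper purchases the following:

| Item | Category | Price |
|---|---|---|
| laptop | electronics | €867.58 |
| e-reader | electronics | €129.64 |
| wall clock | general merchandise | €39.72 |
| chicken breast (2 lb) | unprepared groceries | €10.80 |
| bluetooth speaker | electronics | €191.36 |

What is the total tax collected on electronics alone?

€89.14

Laptop €867.58: electronics → 4.5% + 3% county = 7.5% → €65.07
E-reader €129.64: electronics → 4.5% + 3% county = 7.5% → €9.72
Bluetooth speaker €191.36: electronics → 4.5% + 3% county = 7.5% → €14.35
Tax on electronics = €65.07 + €9.72 + €14.35 = €89.14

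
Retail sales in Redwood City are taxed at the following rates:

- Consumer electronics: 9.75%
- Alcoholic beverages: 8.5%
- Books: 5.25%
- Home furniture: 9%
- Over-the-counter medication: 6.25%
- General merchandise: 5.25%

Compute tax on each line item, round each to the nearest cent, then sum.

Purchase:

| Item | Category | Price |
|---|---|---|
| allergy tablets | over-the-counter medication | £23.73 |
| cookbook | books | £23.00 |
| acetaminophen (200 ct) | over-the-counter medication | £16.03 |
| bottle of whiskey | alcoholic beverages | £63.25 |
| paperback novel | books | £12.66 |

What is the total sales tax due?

£9.73

Allergy tablets £23.73: over-the-counter medication → 6.25% → £1.48
Cookbook £23.00: books → 5.25% → £1.21
Acetaminophen (200 ct) £16.03: over-the-counter medication → 6.25% → £1.00
Bottle of whiskey £63.25: alcoholic beverages → 8.5% → £5.38
Paperback novel £12.66: books → 5.25% → £0.66
Total tax = £1.48 + £1.21 + £1.00 + £5.38 + £0.66 = £9.73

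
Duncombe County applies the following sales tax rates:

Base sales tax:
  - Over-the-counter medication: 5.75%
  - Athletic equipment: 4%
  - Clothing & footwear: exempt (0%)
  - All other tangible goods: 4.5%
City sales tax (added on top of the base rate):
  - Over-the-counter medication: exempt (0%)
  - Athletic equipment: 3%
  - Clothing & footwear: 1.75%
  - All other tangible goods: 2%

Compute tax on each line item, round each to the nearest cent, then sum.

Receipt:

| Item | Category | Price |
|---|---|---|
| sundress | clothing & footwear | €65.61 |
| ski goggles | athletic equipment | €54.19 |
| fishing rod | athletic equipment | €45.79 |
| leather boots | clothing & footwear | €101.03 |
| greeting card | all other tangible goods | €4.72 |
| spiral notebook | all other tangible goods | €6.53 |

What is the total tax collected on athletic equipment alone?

Ski goggles €54.19: athletic equipment → 4% + 3% city = 7% → €3.79
Fishing rod €45.79: athletic equipment → 4% + 3% city = 7% → €3.21
Tax on athletic equipment = €3.79 + €3.21 = €7.00

€7.00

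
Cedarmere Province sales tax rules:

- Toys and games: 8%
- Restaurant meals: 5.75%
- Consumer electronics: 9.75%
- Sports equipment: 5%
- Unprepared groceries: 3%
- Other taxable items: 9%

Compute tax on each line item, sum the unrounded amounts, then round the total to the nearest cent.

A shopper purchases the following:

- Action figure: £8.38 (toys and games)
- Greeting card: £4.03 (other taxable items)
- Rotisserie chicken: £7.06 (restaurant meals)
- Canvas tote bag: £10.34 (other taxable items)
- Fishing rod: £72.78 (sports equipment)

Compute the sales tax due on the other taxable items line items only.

£1.29

Greeting card £4.03: other taxable items → 9% → £0.3627
Canvas tote bag £10.34: other taxable items → 9% → £0.9306
Tax on other taxable items: unrounded sum = £1.2933 → £1.29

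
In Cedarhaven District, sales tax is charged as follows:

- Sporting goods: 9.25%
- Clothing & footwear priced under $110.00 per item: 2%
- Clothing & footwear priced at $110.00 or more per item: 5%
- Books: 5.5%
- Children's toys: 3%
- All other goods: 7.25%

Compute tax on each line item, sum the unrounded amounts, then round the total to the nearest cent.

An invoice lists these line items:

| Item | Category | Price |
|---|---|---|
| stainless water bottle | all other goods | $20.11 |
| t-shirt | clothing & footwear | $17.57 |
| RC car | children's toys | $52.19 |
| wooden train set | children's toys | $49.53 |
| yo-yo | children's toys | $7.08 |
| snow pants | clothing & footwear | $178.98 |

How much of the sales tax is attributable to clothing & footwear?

$9.30

T-shirt $17.57: clothing & footwear, under $110.00 → 2% → $0.3514
Snow pants $178.98: clothing & footwear, $110.00 or more → 5% → $8.949
Tax on clothing & footwear: unrounded sum = $9.3004 → $9.30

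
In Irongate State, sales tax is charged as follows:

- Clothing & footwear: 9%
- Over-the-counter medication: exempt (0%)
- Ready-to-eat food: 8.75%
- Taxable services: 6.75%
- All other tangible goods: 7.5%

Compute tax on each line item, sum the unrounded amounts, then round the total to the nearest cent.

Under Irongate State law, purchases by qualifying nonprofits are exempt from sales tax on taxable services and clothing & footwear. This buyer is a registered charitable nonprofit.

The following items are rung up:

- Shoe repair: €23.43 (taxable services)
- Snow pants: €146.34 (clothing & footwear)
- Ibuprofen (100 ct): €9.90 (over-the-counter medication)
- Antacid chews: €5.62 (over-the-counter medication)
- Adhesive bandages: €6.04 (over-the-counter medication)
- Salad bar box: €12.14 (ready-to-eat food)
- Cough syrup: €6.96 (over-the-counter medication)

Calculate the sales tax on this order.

Shoe repair €23.43: taxable services, buyer-exempt → 0% → €0.00
Snow pants €146.34: clothing & footwear, buyer-exempt → 0% → €0.00
Ibuprofen (100 ct) €9.90: over-the-counter medication → 0% → €0.00
Antacid chews €5.62: over-the-counter medication → 0% → €0.00
Adhesive bandages €6.04: over-the-counter medication → 0% → €0.00
Salad bar box €12.14: ready-to-eat food → 8.75% → €1.06225
Cough syrup €6.96: over-the-counter medication → 0% → €0.00
Unrounded tax sum = €1.06225 → €1.06

€1.06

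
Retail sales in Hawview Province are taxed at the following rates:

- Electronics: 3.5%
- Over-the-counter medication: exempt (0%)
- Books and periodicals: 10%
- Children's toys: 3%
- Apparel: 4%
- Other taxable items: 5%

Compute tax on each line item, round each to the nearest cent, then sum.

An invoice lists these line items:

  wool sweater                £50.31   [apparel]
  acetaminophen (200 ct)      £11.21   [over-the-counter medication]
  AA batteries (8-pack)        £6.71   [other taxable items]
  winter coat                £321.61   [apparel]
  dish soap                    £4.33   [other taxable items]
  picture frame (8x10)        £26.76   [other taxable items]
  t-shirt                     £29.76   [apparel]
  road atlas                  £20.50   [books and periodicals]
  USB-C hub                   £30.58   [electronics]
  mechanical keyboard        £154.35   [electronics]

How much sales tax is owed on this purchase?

Wool sweater £50.31: apparel → 4% → £2.01
Acetaminophen (200 ct) £11.21: over-the-counter medication → 0% → £0.00
AA batteries (8-pack) £6.71: other taxable items → 5% → £0.34
Winter coat £321.61: apparel → 4% → £12.86
Dish soap £4.33: other taxable items → 5% → £0.22
Picture frame (8x10) £26.76: other taxable items → 5% → £1.34
T-shirt £29.76: apparel → 4% → £1.19
Road atlas £20.50: books and periodicals → 10% → £2.05
USB-C hub £30.58: electronics → 3.5% → £1.07
Mechanical keyboard £154.35: electronics → 3.5% → £5.40
Total tax = £2.01 + £0.34 + £12.86 + £0.22 + £1.34 + £1.19 + £2.05 + £1.07 + £5.40 = £26.48

£26.48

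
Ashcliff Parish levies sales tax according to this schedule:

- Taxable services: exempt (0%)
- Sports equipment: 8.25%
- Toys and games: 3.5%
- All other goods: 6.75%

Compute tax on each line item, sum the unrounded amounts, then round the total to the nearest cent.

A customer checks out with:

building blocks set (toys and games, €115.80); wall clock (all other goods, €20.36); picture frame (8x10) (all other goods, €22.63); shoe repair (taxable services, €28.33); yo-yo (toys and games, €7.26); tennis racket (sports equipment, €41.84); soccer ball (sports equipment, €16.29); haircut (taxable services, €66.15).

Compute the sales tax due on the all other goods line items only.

€2.90

Wall clock €20.36: all other goods → 6.75% → €1.3743
Picture frame (8x10) €22.63: all other goods → 6.75% → €1.527525
Tax on all other goods: unrounded sum = €2.901825 → €2.90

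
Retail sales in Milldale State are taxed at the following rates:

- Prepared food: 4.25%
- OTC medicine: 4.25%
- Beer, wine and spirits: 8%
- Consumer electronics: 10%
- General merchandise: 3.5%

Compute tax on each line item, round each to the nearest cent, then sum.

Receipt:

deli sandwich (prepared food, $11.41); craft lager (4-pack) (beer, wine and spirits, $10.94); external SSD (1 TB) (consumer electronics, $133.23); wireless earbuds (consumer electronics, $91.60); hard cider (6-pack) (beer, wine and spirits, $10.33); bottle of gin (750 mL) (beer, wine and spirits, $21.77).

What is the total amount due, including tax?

$305.69

Deli sandwich $11.41: prepared food → 4.25% → $0.48
Craft lager (4-pack) $10.94: beer, wine and spirits → 8% → $0.88
External SSD (1 TB) $133.23: consumer electronics → 10% → $13.32
Wireless earbuds $91.60: consumer electronics → 10% → $9.16
Hard cider (6-pack) $10.33: beer, wine and spirits → 8% → $0.83
Bottle of gin (750 mL) $21.77: beer, wine and spirits → 8% → $1.74
Subtotal = $279.28; tax = $26.41; total due = $305.69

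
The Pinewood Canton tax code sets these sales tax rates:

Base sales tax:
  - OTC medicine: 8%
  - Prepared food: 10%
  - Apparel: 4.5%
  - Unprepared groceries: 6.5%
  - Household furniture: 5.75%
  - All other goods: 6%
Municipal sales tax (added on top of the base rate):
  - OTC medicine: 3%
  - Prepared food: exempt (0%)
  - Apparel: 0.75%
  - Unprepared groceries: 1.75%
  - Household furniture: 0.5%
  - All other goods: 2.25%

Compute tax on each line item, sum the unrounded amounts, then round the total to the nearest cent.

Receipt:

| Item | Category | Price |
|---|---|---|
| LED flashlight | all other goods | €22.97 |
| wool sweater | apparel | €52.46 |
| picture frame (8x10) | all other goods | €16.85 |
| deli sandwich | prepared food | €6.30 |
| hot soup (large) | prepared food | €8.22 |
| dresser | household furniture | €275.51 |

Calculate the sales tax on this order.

LED flashlight €22.97: all other goods → 6% + 2.25% municipal = 8.25% → €1.895025
Wool sweater €52.46: apparel → 4.5% + 0.75% municipal = 5.25% → €2.75415
Picture frame (8x10) €16.85: all other goods → 6% + 2.25% municipal = 8.25% → €1.390125
Deli sandwich €6.30: prepared food → 10% + 0% municipal = 10% → €0.63
Hot soup (large) €8.22: prepared food → 10% + 0% municipal = 10% → €0.822
Dresser €275.51: household furniture → 5.75% + 0.5% municipal = 6.25% → €17.219375
Unrounded tax sum = €24.710675 → €24.71

€24.71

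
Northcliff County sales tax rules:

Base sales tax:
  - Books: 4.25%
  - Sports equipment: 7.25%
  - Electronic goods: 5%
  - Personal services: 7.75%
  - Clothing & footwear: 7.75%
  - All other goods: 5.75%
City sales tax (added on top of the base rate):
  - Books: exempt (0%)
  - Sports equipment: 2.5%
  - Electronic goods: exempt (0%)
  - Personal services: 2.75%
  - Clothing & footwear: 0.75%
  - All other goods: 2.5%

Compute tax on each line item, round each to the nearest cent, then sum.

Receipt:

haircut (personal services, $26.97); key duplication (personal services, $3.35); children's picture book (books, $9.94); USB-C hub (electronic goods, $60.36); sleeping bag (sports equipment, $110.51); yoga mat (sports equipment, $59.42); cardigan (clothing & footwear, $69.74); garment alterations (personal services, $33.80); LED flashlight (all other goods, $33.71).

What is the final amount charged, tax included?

$443.24

Haircut $26.97: personal services → 7.75% + 2.75% city = 10.5% → $2.83
Key duplication $3.35: personal services → 7.75% + 2.75% city = 10.5% → $0.35
Children's picture book $9.94: books → 4.25% + 0% city = 4.25% → $0.42
USB-C hub $60.36: electronic goods → 5% + 0% city = 5% → $3.02
Sleeping bag $110.51: sports equipment → 7.25% + 2.5% city = 9.75% → $10.77
Yoga mat $59.42: sports equipment → 7.25% + 2.5% city = 9.75% → $5.79
Cardigan $69.74: clothing & footwear → 7.75% + 0.75% city = 8.5% → $5.93
Garment alterations $33.80: personal services → 7.75% + 2.75% city = 10.5% → $3.55
LED flashlight $33.71: all other goods → 5.75% + 2.5% city = 8.25% → $2.78
Subtotal = $407.80; tax = $35.44; total due = $443.24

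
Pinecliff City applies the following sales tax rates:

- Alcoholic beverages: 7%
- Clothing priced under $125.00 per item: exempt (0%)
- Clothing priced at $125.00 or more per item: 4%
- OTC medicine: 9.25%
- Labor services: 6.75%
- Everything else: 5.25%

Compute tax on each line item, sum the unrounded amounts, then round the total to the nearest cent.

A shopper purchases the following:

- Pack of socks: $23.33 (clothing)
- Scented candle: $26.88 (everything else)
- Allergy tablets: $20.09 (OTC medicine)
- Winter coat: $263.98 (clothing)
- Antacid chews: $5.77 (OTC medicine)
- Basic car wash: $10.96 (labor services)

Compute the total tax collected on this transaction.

Pack of socks $23.33: clothing, under $125.00 → 0% → $0.00
Scented candle $26.88: everything else → 5.25% → $1.4112
Allergy tablets $20.09: OTC medicine → 9.25% → $1.858325
Winter coat $263.98: clothing, $125.00 or more → 4% → $10.5592
Antacid chews $5.77: OTC medicine → 9.25% → $0.533725
Basic car wash $10.96: labor services → 6.75% → $0.7398
Unrounded tax sum = $15.10225 → $15.10

$15.10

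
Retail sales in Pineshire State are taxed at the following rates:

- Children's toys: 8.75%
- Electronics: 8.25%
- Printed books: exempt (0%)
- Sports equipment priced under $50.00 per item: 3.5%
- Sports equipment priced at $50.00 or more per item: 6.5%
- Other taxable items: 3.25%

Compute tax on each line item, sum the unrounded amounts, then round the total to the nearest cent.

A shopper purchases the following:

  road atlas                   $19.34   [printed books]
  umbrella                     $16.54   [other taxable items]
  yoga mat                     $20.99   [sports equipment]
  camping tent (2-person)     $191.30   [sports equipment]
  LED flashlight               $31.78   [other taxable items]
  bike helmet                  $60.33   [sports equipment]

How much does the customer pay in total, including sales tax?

Road atlas $19.34: printed books → 0% → $0.00
Umbrella $16.54: other taxable items → 3.25% → $0.53755
Yoga mat $20.99: sports equipment, under $50.00 → 3.5% → $0.73465
Camping tent (2-person) $191.30: sports equipment, $50.00 or more → 6.5% → $12.4345
LED flashlight $31.78: other taxable items → 3.25% → $1.03285
Bike helmet $60.33: sports equipment, $50.00 or more → 6.5% → $3.92145
Subtotal = $340.28; unrounded tax = $18.661 → $18.66; total due = $358.94

$358.94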